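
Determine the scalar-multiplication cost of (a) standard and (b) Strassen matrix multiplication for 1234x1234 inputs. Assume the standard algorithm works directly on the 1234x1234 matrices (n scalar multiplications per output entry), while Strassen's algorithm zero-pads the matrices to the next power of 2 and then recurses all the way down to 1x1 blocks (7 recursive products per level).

Matrix multiplication for 1234x1234 matrices:

Strassen's algorithm requires power-of-2 dimensions. Pad 1234x1234 to 2048x2048 (next power of 2).

Standard algorithm: 1234^3 = 1879080904 multiplications
Strassen's algorithm: 7^(log2(2048)) = 7^11 = 1977326743 multiplications
Difference: 1879080904 - 1977326743 = -98245839 (Strassen uses MORE here due to padding overhead — for small or just-over-power-of-2 n, padding can outweigh the per-level savings)

Standard: 1879080904 multiplications (1234^3). Strassen: 1977326743 multiplications (7^11, after padding to 2048x2048). Strassen reduces 8 recursive multiplications to 7 at each level.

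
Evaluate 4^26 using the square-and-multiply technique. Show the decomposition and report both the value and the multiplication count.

Computing 4^26 by squaring (build up from 4^1; each line after the first costs one multiplication):

4^1 = 4
4^2 = (4^1)^2 = 4^2 = 16
4^3 = 4 * 4^2 = 4 * 16 = 64
4^6 = (4^3)^2 = 64^2 = 4096
4^12 = (4^6)^2 = 4096^2 = 16777216
4^13 = 4 * 4^12 = 4 * 16777216 = 67108864
4^26 = (4^13)^2 = 67108864^2 = 4503599627370496

Result: 4503599627370496
Multiplications needed: 6 (6 lines after 4^1)

4^26 = 4503599627370496. Using exponentiation by squaring, this requires 6 multiplications. The key idea: if the exponent is even, square the half-power; if odd, multiply by the base once.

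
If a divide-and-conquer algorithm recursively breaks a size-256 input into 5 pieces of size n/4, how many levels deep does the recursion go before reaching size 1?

For divide and conquer with division factor 4:

Problem sizes at each level:
Level 0: 256
Level 1: 64
Level 2: 16
Level 3: 4
Level 4: 1

The root is level 0 and the size-1 base case is level 4 (the tree spans levels 0 through 4, i.e. 5 levels counting the root), so the depth is the number of divisions: log_4(256) = 4

The recursion tree depth is log_4(256) = 4. At each level, the problem size is divided by 4, so it takes 4 divisions to reduce to a base case of size 1. The algorithm makes 5 recursive calls at each level.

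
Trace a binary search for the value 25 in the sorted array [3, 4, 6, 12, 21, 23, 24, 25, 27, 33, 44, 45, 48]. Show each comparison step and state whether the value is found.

Binary search for 25 in [3, 4, 6, 12, 21, 23, 24, 25, 27, 33, 44, 45, 48]:

lo=0, hi=12, mid=6, arr[mid]=24 -> 24 < 25, search right half
lo=7, hi=12, mid=9, arr[mid]=33 -> 33 > 25, search left half
lo=7, hi=8, mid=7, arr[mid]=25 -> Found target at index 7!

Binary search finds 25 at index 7 after 3 comparisons. The search repeatedly halves the search space by comparing with the middle element.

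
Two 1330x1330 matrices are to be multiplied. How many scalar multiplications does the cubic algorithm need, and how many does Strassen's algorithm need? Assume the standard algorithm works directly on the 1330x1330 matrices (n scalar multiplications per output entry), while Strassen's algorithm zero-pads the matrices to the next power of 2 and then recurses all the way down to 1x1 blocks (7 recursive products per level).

Matrix multiplication for 1330x1330 matrices:

Strassen's algorithm requires power-of-2 dimensions. Pad 1330x1330 to 2048x2048 (next power of 2).

Standard algorithm: 1330^3 = 2352637000 multiplications
Strassen's algorithm: 7^(log2(2048)) = 7^11 = 1977326743 multiplications
Savings: 2352637000 - 1977326743 = 375310257 multiplications

Standard: 2352637000 multiplications (1330^3). Strassen: 1977326743 multiplications (7^11, after padding to 2048x2048). Strassen reduces 8 recursive multiplications to 7 at each level.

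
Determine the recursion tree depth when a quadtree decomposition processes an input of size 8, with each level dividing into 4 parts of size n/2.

For divide and conquer with division factor 2:

Problem sizes at each level:
Level 0: 8
Level 1: 4
Level 2: 2
Level 3: 1

The root is level 0 and the size-1 base case is level 3 (the tree spans levels 0 through 3, i.e. 4 levels counting the root), so the depth is the number of divisions: log_2(8) = 3

The recursion tree depth is log_2(8) = 3. At each level, the problem size is divided by 2, so it takes 3 divisions to reduce to a base case of size 1. The algorithm makes 4 recursive calls at each level.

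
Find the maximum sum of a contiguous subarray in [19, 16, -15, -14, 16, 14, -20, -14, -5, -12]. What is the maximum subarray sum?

Using Kadane's algorithm on [19, 16, -15, -14, 16, 14, -20, -14, -5, -12]:

Scanning through the array:
Position 1 (value 16): max_ending_here = 35, max_so_far = 35
Position 2 (value -15): max_ending_here = 20, max_so_far = 35
Position 3 (value -14): max_ending_here = 6, max_so_far = 35
Position 4 (value 16): max_ending_here = 22, max_so_far = 35
Position 5 (value 14): max_ending_here = 36, max_so_far = 36
Position 6 (value -20): max_ending_here = 16, max_so_far = 36
Position 7 (value -14): max_ending_here = 2, max_so_far = 36
Position 8 (value -5): max_ending_here = -3, max_so_far = 36
Position 9 (value -12): max_ending_here = -12, max_so_far = 36

Maximum subarray: [19, 16, -15, -14, 16, 14]
Maximum sum: 36

The maximum subarray is [19, 16, -15, -14, 16, 14] with sum 36. This subarray runs from index 0 to index 5.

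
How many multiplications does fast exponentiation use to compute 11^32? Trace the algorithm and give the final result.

Computing 11^32 by squaring (build up from 11^1; each line after the first costs one multiplication):

11^1 = 11
11^2 = (11^1)^2 = 11^2 = 121
11^4 = (11^2)^2 = 121^2 = 14641
11^8 = (11^4)^2 = 14641^2 = 214358881
11^16 = (11^8)^2 = 214358881^2 = 45949729863572161
11^32 = (11^16)^2 = 45949729863572161^2 = 2111377674535255285545615254209921

Result: 2111377674535255285545615254209921
Multiplications needed: 5 (5 lines after 11^1)

11^32 = 2111377674535255285545615254209921. Using exponentiation by squaring, this requires 5 multiplications. The key idea: if the exponent is even, square the half-power; if odd, multiply by the base once.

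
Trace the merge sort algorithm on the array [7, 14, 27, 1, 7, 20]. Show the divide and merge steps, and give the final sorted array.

Merge sort trace:

Split: [7, 14, 27, 1, 7, 20] -> [7, 14, 27] and [1, 7, 20]
  Split: [7, 14, 27] -> [7] and [14, 27]
    Split: [14, 27] -> [14] and [27]
    Merge: [14] + [27] -> [14, 27]
  Merge: [7] + [14, 27] -> [7, 14, 27]
  Split: [1, 7, 20] -> [1] and [7, 20]
    Split: [7, 20] -> [7] and [20]
    Merge: [7] + [20] -> [7, 20]
  Merge: [1] + [7, 20] -> [1, 7, 20]
Merge: [7, 14, 27] + [1, 7, 20] -> [1, 7, 7, 14, 20, 27]

Final sorted array: [1, 7, 7, 14, 20, 27]

The merge sort proceeds by recursively splitting the array and merging sorted halves.
After all merges, the sorted array is [1, 7, 7, 14, 20, 27].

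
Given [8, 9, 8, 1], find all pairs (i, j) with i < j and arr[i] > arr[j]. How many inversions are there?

Finding inversions in [8, 9, 8, 1]:

(0, 3): arr[0]=8 > arr[3]=1
(1, 2): arr[1]=9 > arr[2]=8
(1, 3): arr[1]=9 > arr[3]=1
(2, 3): arr[2]=8 > arr[3]=1

Total inversions: 4

The array has 4 inversion(s): (0,3), (1,2), (1,3), (2,3). Each pair (i,j) satisfies i < j and arr[i] > arr[j].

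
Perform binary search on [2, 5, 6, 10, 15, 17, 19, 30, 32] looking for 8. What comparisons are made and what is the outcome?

Binary search for 8 in [2, 5, 6, 10, 15, 17, 19, 30, 32]:

lo=0, hi=8, mid=4, arr[mid]=15 -> 15 > 8, search left half
lo=0, hi=3, mid=1, arr[mid]=5 -> 5 < 8, search right half
lo=2, hi=3, mid=2, arr[mid]=6 -> 6 < 8, search right half
lo=3, hi=3, mid=3, arr[mid]=10 -> 10 > 8, search left half
lo=3 > hi=2, target 8 not found

Binary search determines that 8 is not in the array after 4 comparisons. The search space was exhausted without finding the target.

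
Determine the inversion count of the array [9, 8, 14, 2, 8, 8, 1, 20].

Finding inversions in [9, 8, 14, 2, 8, 8, 1, 20]:

(0, 1): arr[0]=9 > arr[1]=8
(0, 3): arr[0]=9 > arr[3]=2
(0, 4): arr[0]=9 > arr[4]=8
(0, 5): arr[0]=9 > arr[5]=8
(0, 6): arr[0]=9 > arr[6]=1
(1, 3): arr[1]=8 > arr[3]=2
(1, 6): arr[1]=8 > arr[6]=1
(2, 3): arr[2]=14 > arr[3]=2
(2, 4): arr[2]=14 > arr[4]=8
(2, 5): arr[2]=14 > arr[5]=8
(2, 6): arr[2]=14 > arr[6]=1
(3, 6): arr[3]=2 > arr[6]=1
(4, 6): arr[4]=8 > arr[6]=1
(5, 6): arr[5]=8 > arr[6]=1

Total inversions: 14

The array has 14 inversion(s): (0,1), (0,3), (0,4), (0,5), (0,6), (1,3), (1,6), (2,3), (2,4), (2,5), (2,6), (3,6), (4,6), (5,6). Each pair (i,j) satisfies i < j and arr[i] > arr[j].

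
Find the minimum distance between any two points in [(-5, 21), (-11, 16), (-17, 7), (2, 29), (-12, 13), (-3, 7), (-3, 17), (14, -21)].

Computing all pairwise distances among 8 points:

d((-5, 21), (-11, 16)) = 7.8102
d((-5, 21), (-17, 7)) = 18.4391
d((-5, 21), (2, 29)) = 10.6301
d((-5, 21), (-12, 13)) = 10.6301
d((-5, 21), (-3, 7)) = 14.1421
d((-5, 21), (-3, 17)) = 4.4721
d((-5, 21), (14, -21)) = 46.0977
d((-11, 16), (-17, 7)) = 10.8167
d((-11, 16), (2, 29)) = 18.3848
d((-11, 16), (-12, 13)) = 3.1623 <-- minimum
d((-11, 16), (-3, 7)) = 12.0416
d((-11, 16), (-3, 17)) = 8.0623
d((-11, 16), (14, -21)) = 44.6542
d((-17, 7), (2, 29)) = 29.0689
d((-17, 7), (-12, 13)) = 7.8102
d((-17, 7), (-3, 7)) = 14.0
d((-17, 7), (-3, 17)) = 17.2047
d((-17, 7), (14, -21)) = 41.7732
d((2, 29), (-12, 13)) = 21.2603
d((2, 29), (-3, 7)) = 22.561
d((2, 29), (-3, 17)) = 13.0
d((2, 29), (14, -21)) = 51.4198
d((-12, 13), (-3, 7)) = 10.8167
d((-12, 13), (-3, 17)) = 9.8489
d((-12, 13), (14, -21)) = 42.8019
d((-3, 7), (-3, 17)) = 10.0
d((-3, 7), (14, -21)) = 32.7567
d((-3, 17), (14, -21)) = 41.6293

Closest pair: (-11, 16) and (-12, 13) with distance 3.1623

The closest pair is (-11, 16) and (-12, 13) with Euclidean distance 3.1623. For 8 points, brute-force pairwise comparison is shown above. For large n, the divide-and-conquer algorithm (sort by x, recurse on halves, check the dividing strip) achieves O(n log n).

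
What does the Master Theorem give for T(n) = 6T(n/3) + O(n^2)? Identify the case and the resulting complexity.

Master Theorem for T(n) = 6T(n/3) + O(n^2):

a = 6, b = 3, c = 2
log_b(a) = log_3(6) = 1.6309

Case 3: c = 2 > log_3(6) = 1.6309
T(n) = O(n^2) = O(n^2)

For T(n) = 6T(n/3) + O(n^2): log_3(6) = 1.6309. This is Case 3 of the Master Theorem (c > log_b(a), work dominated by root), giving O(n^2).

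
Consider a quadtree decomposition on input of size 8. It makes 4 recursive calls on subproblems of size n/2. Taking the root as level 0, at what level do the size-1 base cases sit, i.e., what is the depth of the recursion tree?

For divide and conquer with division factor 2:

Problem sizes at each level:
Level 0: 8
Level 1: 4
Level 2: 2
Level 3: 1

The root is level 0 and the size-1 base case is level 3 (the tree spans levels 0 through 3, i.e. 4 levels counting the root), so the depth is the number of divisions: log_2(8) = 3

The recursion tree depth is log_2(8) = 3. At each level, the problem size is divided by 2, so it takes 3 divisions to reduce to a base case of size 1. The algorithm makes 4 recursive calls at each level.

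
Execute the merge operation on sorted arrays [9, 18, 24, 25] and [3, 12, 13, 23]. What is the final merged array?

Merging process:

Compare 9 vs 3: take 3 from right. Merged: [3]
Compare 9 vs 12: take 9 from left. Merged: [3, 9]
Compare 18 vs 12: take 12 from right. Merged: [3, 9, 12]
Compare 18 vs 13: take 13 from right. Merged: [3, 9, 12, 13]
Compare 18 vs 23: take 18 from left. Merged: [3, 9, 12, 13, 18]
Compare 24 vs 23: take 23 from right. Merged: [3, 9, 12, 13, 18, 23]
Append remaining from left: [24, 25]. Merged: [3, 9, 12, 13, 18, 23, 24, 25]

Final merged array: [3, 9, 12, 13, 18, 23, 24, 25]
Total comparisons: 6

The merged array is [3, 9, 12, 13, 18, 23, 24, 25], requiring 6 comparisons. The merge step runs in O(n) time where n is the total number of elements.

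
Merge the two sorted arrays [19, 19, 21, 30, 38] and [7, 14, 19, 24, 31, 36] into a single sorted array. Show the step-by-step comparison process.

Merging process:

Compare 19 vs 7: take 7 from right. Merged: [7]
Compare 19 vs 14: take 14 from right. Merged: [7, 14]
Compare 19 vs 19: take 19 from left. Merged: [7, 14, 19]
Compare 19 vs 19: take 19 from left. Merged: [7, 14, 19, 19]
Compare 21 vs 19: take 19 from right. Merged: [7, 14, 19, 19, 19]
Compare 21 vs 24: take 21 from left. Merged: [7, 14, 19, 19, 19, 21]
Compare 30 vs 24: take 24 from right. Merged: [7, 14, 19, 19, 19, 21, 24]
Compare 30 vs 31: take 30 from left. Merged: [7, 14, 19, 19, 19, 21, 24, 30]
Compare 38 vs 31: take 31 from right. Merged: [7, 14, 19, 19, 19, 21, 24, 30, 31]
Compare 38 vs 36: take 36 from right. Merged: [7, 14, 19, 19, 19, 21, 24, 30, 31, 36]
Append remaining from left: [38]. Merged: [7, 14, 19, 19, 19, 21, 24, 30, 31, 36, 38]

Final merged array: [7, 14, 19, 19, 19, 21, 24, 30, 31, 36, 38]
Total comparisons: 10

The merged array is [7, 14, 19, 19, 19, 21, 24, 30, 31, 36, 38], requiring 10 comparisons. The merge step runs in O(n) time where n is the total number of elements.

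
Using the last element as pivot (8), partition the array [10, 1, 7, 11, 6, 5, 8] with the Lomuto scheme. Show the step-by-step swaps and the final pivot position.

Lomuto partition with pivot = 8:

Initial array: [10, 1, 7, 11, 6, 5, 8]

arr[0]=10 > 8: no swap
arr[1]=1 <= 8: swap with position 0, array becomes [1, 10, 7, 11, 6, 5, 8]
arr[2]=7 <= 8: swap with position 1, array becomes [1, 7, 10, 11, 6, 5, 8]
arr[3]=11 > 8: no swap
arr[4]=6 <= 8: swap with position 2, array becomes [1, 7, 6, 11, 10, 5, 8]
arr[5]=5 <= 8: swap with position 3, array becomes [1, 7, 6, 5, 10, 11, 8]

Place pivot at position 4: [1, 7, 6, 5, 8, 11, 10]
Pivot position: 4

After partitioning with pivot 8, the array becomes [1, 7, 6, 5, 8, 11, 10]. The pivot is placed at index 4. All elements to the left of the pivot are <= 8, and all elements to the right are > 8.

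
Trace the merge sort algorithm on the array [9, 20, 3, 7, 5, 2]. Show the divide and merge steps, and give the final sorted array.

Merge sort trace:

Split: [9, 20, 3, 7, 5, 2] -> [9, 20, 3] and [7, 5, 2]
  Split: [9, 20, 3] -> [9] and [20, 3]
    Split: [20, 3] -> [20] and [3]
    Merge: [20] + [3] -> [3, 20]
  Merge: [9] + [3, 20] -> [3, 9, 20]
  Split: [7, 5, 2] -> [7] and [5, 2]
    Split: [5, 2] -> [5] and [2]
    Merge: [5] + [2] -> [2, 5]
  Merge: [7] + [2, 5] -> [2, 5, 7]
Merge: [3, 9, 20] + [2, 5, 7] -> [2, 3, 5, 7, 9, 20]

Final sorted array: [2, 3, 5, 7, 9, 20]

The merge sort proceeds by recursively splitting the array and merging sorted halves.
After all merges, the sorted array is [2, 3, 5, 7, 9, 20].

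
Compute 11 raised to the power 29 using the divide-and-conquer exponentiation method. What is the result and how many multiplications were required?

Computing 11^29 by squaring (build up from 11^1; each line after the first costs one multiplication):

11^1 = 11
11^2 = (11^1)^2 = 11^2 = 121
11^3 = 11 * 11^2 = 11 * 121 = 1331
11^6 = (11^3)^2 = 1331^2 = 1771561
11^7 = 11 * 11^6 = 11 * 1771561 = 19487171
11^14 = (11^7)^2 = 19487171^2 = 379749833583241
11^28 = (11^14)^2 = 379749833583241^2 = 144209936106499234037676064081
11^29 = 11 * 11^28 = 11 * 144209936106499234037676064081 = 1586309297171491574414436704891

Result: 1586309297171491574414436704891
Multiplications needed: 7 (7 lines after 11^1)

11^29 = 1586309297171491574414436704891. Using exponentiation by squaring, this requires 7 multiplications. The key idea: if the exponent is even, square the half-power; if odd, multiply by the base once.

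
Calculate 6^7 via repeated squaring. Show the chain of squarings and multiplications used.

Computing 6^7 by squaring (build up from 6^1; each line after the first costs one multiplication):

6^1 = 6
6^2 = (6^1)^2 = 6^2 = 36
6^3 = 6 * 6^2 = 6 * 36 = 216
6^6 = (6^3)^2 = 216^2 = 46656
6^7 = 6 * 6^6 = 6 * 46656 = 279936

Result: 279936
Multiplications needed: 4 (4 lines after 6^1)

6^7 = 279936. Using exponentiation by squaring, this requires 4 multiplications. The key idea: if the exponent is even, square the half-power; if odd, multiply by the base once.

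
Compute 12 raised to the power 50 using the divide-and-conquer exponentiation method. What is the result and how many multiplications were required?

Computing 12^50 by squaring (build up from 12^1; each line after the first costs one multiplication):

12^1 = 12
12^2 = (12^1)^2 = 12^2 = 144
12^3 = 12 * 12^2 = 12 * 144 = 1728
12^6 = (12^3)^2 = 1728^2 = 2985984
12^12 = (12^6)^2 = 2985984^2 = 8916100448256
12^24 = (12^12)^2 = 8916100448256^2 = 79496847203390844133441536
12^25 = 12 * 12^24 = 12 * 79496847203390844133441536 = 953962166440690129601298432
12^50 = (12^25)^2 = 953962166440690129601298432^2 = 910043815000214977332758527534256632492715260325658624

Result: 910043815000214977332758527534256632492715260325658624
Multiplications needed: 7 (7 lines after 12^1)

12^50 = 910043815000214977332758527534256632492715260325658624. Using exponentiation by squaring, this requires 7 multiplications. The key idea: if the exponent is even, square the half-power; if odd, multiply by the base once.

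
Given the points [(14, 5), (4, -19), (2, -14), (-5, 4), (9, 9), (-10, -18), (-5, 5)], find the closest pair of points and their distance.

Computing all pairwise distances among 7 points:

d((14, 5), (4, -19)) = 26.0
d((14, 5), (2, -14)) = 22.4722
d((14, 5), (-5, 4)) = 19.0263
d((14, 5), (9, 9)) = 6.4031
d((14, 5), (-10, -18)) = 33.2415
d((14, 5), (-5, 5)) = 19.0
d((4, -19), (2, -14)) = 5.3852
d((4, -19), (-5, 4)) = 24.6982
d((4, -19), (9, 9)) = 28.4429
d((4, -19), (-10, -18)) = 14.0357
d((4, -19), (-5, 5)) = 25.632
d((2, -14), (-5, 4)) = 19.3132
d((2, -14), (9, 9)) = 24.0416
d((2, -14), (-10, -18)) = 12.6491
d((2, -14), (-5, 5)) = 20.2485
d((-5, 4), (9, 9)) = 14.8661
d((-5, 4), (-10, -18)) = 22.561
d((-5, 4), (-5, 5)) = 1.0 <-- minimum
d((9, 9), (-10, -18)) = 33.0151
d((9, 9), (-5, 5)) = 14.5602
d((-10, -18), (-5, 5)) = 23.5372

Closest pair: (-5, 4) and (-5, 5) with distance 1.0

The closest pair is (-5, 4) and (-5, 5) with Euclidean distance 1.0. For 7 points, brute-force pairwise comparison is shown above. For large n, the divide-and-conquer algorithm (sort by x, recurse on halves, check the dividing strip) achieves O(n log n).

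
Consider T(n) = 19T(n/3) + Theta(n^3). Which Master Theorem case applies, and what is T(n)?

Master Theorem for T(n) = 19T(n/3) + O(n^3):

a = 19, b = 3, c = 3
log_b(a) = log_3(19) = 2.6801

Case 3: c = 3 > log_3(19) = 2.6801
T(n) = O(n^3) = O(n^3)

For T(n) = 19T(n/3) + O(n^3): log_3(19) = 2.6801. This is Case 3 of the Master Theorem (c > log_b(a), work dominated by root), giving O(n^3).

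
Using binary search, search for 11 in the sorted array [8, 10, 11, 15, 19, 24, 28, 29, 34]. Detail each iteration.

Binary search for 11 in [8, 10, 11, 15, 19, 24, 28, 29, 34]:

lo=0, hi=8, mid=4, arr[mid]=19 -> 19 > 11, search left half
lo=0, hi=3, mid=1, arr[mid]=10 -> 10 < 11, search right half
lo=2, hi=3, mid=2, arr[mid]=11 -> Found target at index 2!

Binary search finds 11 at index 2 after 3 comparisons. The search repeatedly halves the search space by comparing with the middle element.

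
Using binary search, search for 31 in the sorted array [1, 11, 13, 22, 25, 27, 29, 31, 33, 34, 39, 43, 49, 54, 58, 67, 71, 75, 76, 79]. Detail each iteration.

Binary search for 31 in [1, 11, 13, 22, 25, 27, 29, 31, 33, 34, 39, 43, 49, 54, 58, 67, 71, 75, 76, 79]:

lo=0, hi=19, mid=9, arr[mid]=34 -> 34 > 31, search left half
lo=0, hi=8, mid=4, arr[mid]=25 -> 25 < 31, search right half
lo=5, hi=8, mid=6, arr[mid]=29 -> 29 < 31, search right half
lo=7, hi=8, mid=7, arr[mid]=31 -> Found target at index 7!

Binary search finds 31 at index 7 after 4 comparisons. The search repeatedly halves the search space by comparing with the middle element.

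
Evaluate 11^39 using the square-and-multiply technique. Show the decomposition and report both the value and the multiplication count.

Computing 11^39 by squaring (build up from 11^1; each line after the first costs one multiplication):

11^1 = 11
11^2 = (11^1)^2 = 11^2 = 121
11^4 = (11^2)^2 = 121^2 = 14641
11^8 = (11^4)^2 = 14641^2 = 214358881
11^9 = 11 * 11^8 = 11 * 214358881 = 2357947691
11^18 = (11^9)^2 = 2357947691^2 = 5559917313492231481
11^19 = 11 * 11^18 = 11 * 5559917313492231481 = 61159090448414546291
11^38 = (11^19)^2 = 61159090448414546291^2 = 3740434344477351388916475705363381856681
11^39 = 11 * 11^38 = 11 * 3740434344477351388916475705363381856681 = 41144777789250865278081232758997200423491

Result: 41144777789250865278081232758997200423491
Multiplications needed: 8 (8 lines after 11^1)

11^39 = 41144777789250865278081232758997200423491. Using exponentiation by squaring, this requires 8 multiplications. The key idea: if the exponent is even, square the half-power; if odd, multiply by the base once.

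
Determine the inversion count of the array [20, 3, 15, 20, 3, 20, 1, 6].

Finding inversions in [20, 3, 15, 20, 3, 20, 1, 6]:

(0, 1): arr[0]=20 > arr[1]=3
(0, 2): arr[0]=20 > arr[2]=15
(0, 4): arr[0]=20 > arr[4]=3
(0, 6): arr[0]=20 > arr[6]=1
(0, 7): arr[0]=20 > arr[7]=6
(1, 6): arr[1]=3 > arr[6]=1
(2, 4): arr[2]=15 > arr[4]=3
(2, 6): arr[2]=15 > arr[6]=1
(2, 7): arr[2]=15 > arr[7]=6
(3, 4): arr[3]=20 > arr[4]=3
(3, 6): arr[3]=20 > arr[6]=1
(3, 7): arr[3]=20 > arr[7]=6
(4, 6): arr[4]=3 > arr[6]=1
(5, 6): arr[5]=20 > arr[6]=1
(5, 7): arr[5]=20 > arr[7]=6

Total inversions: 15

The array has 15 inversion(s): (0,1), (0,2), (0,4), (0,6), (0,7), (1,6), (2,4), (2,6), (2,7), (3,4), (3,6), (3,7), (4,6), (5,6), (5,7). Each pair (i,j) satisfies i < j and arr[i] > arr[j].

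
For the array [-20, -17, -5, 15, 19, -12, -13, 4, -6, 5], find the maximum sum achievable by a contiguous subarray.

Using Kadane's algorithm on [-20, -17, -5, 15, 19, -12, -13, 4, -6, 5]:

Scanning through the array:
Position 1 (value -17): max_ending_here = -17, max_so_far = -17
Position 2 (value -5): max_ending_here = -5, max_so_far = -5
Position 3 (value 15): max_ending_here = 15, max_so_far = 15
Position 4 (value 19): max_ending_here = 34, max_so_far = 34
Position 5 (value -12): max_ending_here = 22, max_so_far = 34
Position 6 (value -13): max_ending_here = 9, max_so_far = 34
Position 7 (value 4): max_ending_here = 13, max_so_far = 34
Position 8 (value -6): max_ending_here = 7, max_so_far = 34
Position 9 (value 5): max_ending_here = 12, max_so_far = 34

Maximum subarray: [15, 19]
Maximum sum: 34

The maximum subarray is [15, 19] with sum 34. This subarray runs from index 3 to index 4.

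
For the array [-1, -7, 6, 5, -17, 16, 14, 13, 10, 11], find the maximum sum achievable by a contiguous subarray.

Using Kadane's algorithm on [-1, -7, 6, 5, -17, 16, 14, 13, 10, 11]:

Scanning through the array:
Position 1 (value -7): max_ending_here = -7, max_so_far = -1
Position 2 (value 6): max_ending_here = 6, max_so_far = 6
Position 3 (value 5): max_ending_here = 11, max_so_far = 11
Position 4 (value -17): max_ending_here = -6, max_so_far = 11
Position 5 (value 16): max_ending_here = 16, max_so_far = 16
Position 6 (value 14): max_ending_here = 30, max_so_far = 30
Position 7 (value 13): max_ending_here = 43, max_so_far = 43
Position 8 (value 10): max_ending_here = 53, max_so_far = 53
Position 9 (value 11): max_ending_here = 64, max_so_far = 64

Maximum subarray: [16, 14, 13, 10, 11]
Maximum sum: 64

The maximum subarray is [16, 14, 13, 10, 11] with sum 64. This subarray runs from index 5 to index 9.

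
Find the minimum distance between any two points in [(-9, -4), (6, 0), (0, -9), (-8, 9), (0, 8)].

Computing all pairwise distances among 5 points:

d((-9, -4), (6, 0)) = 15.5242
d((-9, -4), (0, -9)) = 10.2956
d((-9, -4), (-8, 9)) = 13.0384
d((-9, -4), (0, 8)) = 15.0
d((6, 0), (0, -9)) = 10.8167
d((6, 0), (-8, 9)) = 16.6433
d((6, 0), (0, 8)) = 10.0
d((0, -9), (-8, 9)) = 19.6977
d((0, -9), (0, 8)) = 17.0
d((-8, 9), (0, 8)) = 8.0623 <-- minimum

Closest pair: (-8, 9) and (0, 8) with distance 8.0623

The closest pair is (-8, 9) and (0, 8) with Euclidean distance 8.0623. For 5 points, brute-force pairwise comparison is shown above. For large n, the divide-and-conquer algorithm (sort by x, recurse on halves, check the dividing strip) achieves O(n log n).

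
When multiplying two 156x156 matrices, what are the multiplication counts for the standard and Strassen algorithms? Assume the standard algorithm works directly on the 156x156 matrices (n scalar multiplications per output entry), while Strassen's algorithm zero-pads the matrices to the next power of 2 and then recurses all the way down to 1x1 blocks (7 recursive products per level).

Matrix multiplication for 156x156 matrices:

Strassen's algorithm requires power-of-2 dimensions. Pad 156x156 to 256x256 (next power of 2).

Standard algorithm: 156^3 = 3796416 multiplications
Strassen's algorithm: 7^(log2(256)) = 7^8 = 5764801 multiplications
Difference: 3796416 - 5764801 = -1968385 (Strassen uses MORE here due to padding overhead — for small or just-over-power-of-2 n, padding can outweigh the per-level savings)

Standard: 3796416 multiplications (156^3). Strassen: 5764801 multiplications (7^8, after padding to 256x256). Strassen reduces 8 recursive multiplications to 7 at each level.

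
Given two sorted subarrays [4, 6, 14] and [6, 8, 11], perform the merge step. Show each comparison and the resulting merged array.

Merging process:

Compare 4 vs 6: take 4 from left. Merged: [4]
Compare 6 vs 6: take 6 from left. Merged: [4, 6]
Compare 14 vs 6: take 6 from right. Merged: [4, 6, 6]
Compare 14 vs 8: take 8 from right. Merged: [4, 6, 6, 8]
Compare 14 vs 11: take 11 from right. Merged: [4, 6, 6, 8, 11]
Append remaining from left: [14]. Merged: [4, 6, 6, 8, 11, 14]

Final merged array: [4, 6, 6, 8, 11, 14]
Total comparisons: 5

The merged array is [4, 6, 6, 8, 11, 14], requiring 5 comparisons. The merge step runs in O(n) time where n is the total number of elements.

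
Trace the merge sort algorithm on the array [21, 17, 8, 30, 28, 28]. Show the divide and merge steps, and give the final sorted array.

Merge sort trace:

Split: [21, 17, 8, 30, 28, 28] -> [21, 17, 8] and [30, 28, 28]
  Split: [21, 17, 8] -> [21] and [17, 8]
    Split: [17, 8] -> [17] and [8]
    Merge: [17] + [8] -> [8, 17]
  Merge: [21] + [8, 17] -> [8, 17, 21]
  Split: [30, 28, 28] -> [30] and [28, 28]
    Split: [28, 28] -> [28] and [28]
    Merge: [28] + [28] -> [28, 28]
  Merge: [30] + [28, 28] -> [28, 28, 30]
Merge: [8, 17, 21] + [28, 28, 30] -> [8, 17, 21, 28, 28, 30]

Final sorted array: [8, 17, 21, 28, 28, 30]

The merge sort proceeds by recursively splitting the array and merging sorted halves.
After all merges, the sorted array is [8, 17, 21, 28, 28, 30].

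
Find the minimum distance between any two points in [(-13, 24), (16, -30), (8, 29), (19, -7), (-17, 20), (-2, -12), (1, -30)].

Computing all pairwise distances among 7 points:

d((-13, 24), (16, -30)) = 61.2944
d((-13, 24), (8, 29)) = 21.587
d((-13, 24), (19, -7)) = 44.5533
d((-13, 24), (-17, 20)) = 5.6569 <-- minimum
d((-13, 24), (-2, -12)) = 37.6431
d((-13, 24), (1, -30)) = 55.7853
d((16, -30), (8, 29)) = 59.5399
d((16, -30), (19, -7)) = 23.1948
d((16, -30), (-17, 20)) = 59.9083
d((16, -30), (-2, -12)) = 25.4558
d((16, -30), (1, -30)) = 15.0
d((8, 29), (19, -7)) = 37.6431
d((8, 29), (-17, 20)) = 26.5707
d((8, 29), (-2, -12)) = 42.2019
d((8, 29), (1, -30)) = 59.4138
d((19, -7), (-17, 20)) = 45.0
d((19, -7), (-2, -12)) = 21.587
d((19, -7), (1, -30)) = 29.2062
d((-17, 20), (-2, -12)) = 35.3412
d((-17, 20), (1, -30)) = 53.1413
d((-2, -12), (1, -30)) = 18.2483

Closest pair: (-13, 24) and (-17, 20) with distance 5.6569

The closest pair is (-13, 24) and (-17, 20) with Euclidean distance 5.6569. For 7 points, brute-force pairwise comparison is shown above. For large n, the divide-and-conquer algorithm (sort by x, recurse on halves, check the dividing strip) achieves O(n log n).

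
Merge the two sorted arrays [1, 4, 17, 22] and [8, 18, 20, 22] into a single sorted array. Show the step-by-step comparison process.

Merging process:

Compare 1 vs 8: take 1 from left. Merged: [1]
Compare 4 vs 8: take 4 from left. Merged: [1, 4]
Compare 17 vs 8: take 8 from right. Merged: [1, 4, 8]
Compare 17 vs 18: take 17 from left. Merged: [1, 4, 8, 17]
Compare 22 vs 18: take 18 from right. Merged: [1, 4, 8, 17, 18]
Compare 22 vs 20: take 20 from right. Merged: [1, 4, 8, 17, 18, 20]
Compare 22 vs 22: take 22 from left. Merged: [1, 4, 8, 17, 18, 20, 22]
Append remaining from right: [22]. Merged: [1, 4, 8, 17, 18, 20, 22, 22]

Final merged array: [1, 4, 8, 17, 18, 20, 22, 22]
Total comparisons: 7

The merged array is [1, 4, 8, 17, 18, 20, 22, 22], requiring 7 comparisons. The merge step runs in O(n) time where n is the total number of elements.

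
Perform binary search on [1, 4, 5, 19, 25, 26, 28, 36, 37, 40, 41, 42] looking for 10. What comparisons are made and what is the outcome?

Binary search for 10 in [1, 4, 5, 19, 25, 26, 28, 36, 37, 40, 41, 42]:

lo=0, hi=11, mid=5, arr[mid]=26 -> 26 > 10, search left half
lo=0, hi=4, mid=2, arr[mid]=5 -> 5 < 10, search right half
lo=3, hi=4, mid=3, arr[mid]=19 -> 19 > 10, search left half
lo=3 > hi=2, target 10 not found

Binary search determines that 10 is not in the array after 3 comparisons. The search space was exhausted without finding the target.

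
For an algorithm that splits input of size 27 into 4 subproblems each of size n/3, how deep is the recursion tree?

For divide and conquer with division factor 3:

Problem sizes at each level:
Level 0: 27
Level 1: 9
Level 2: 3
Level 3: 1

The root is level 0 and the size-1 base case is level 3 (the tree spans levels 0 through 3, i.e. 4 levels counting the root), so the depth is the number of divisions: log_3(27) = 3

The recursion tree depth is log_3(27) = 3. At each level, the problem size is divided by 3, so it takes 3 divisions to reduce to a base case of size 1. The algorithm makes 4 recursive calls at each level.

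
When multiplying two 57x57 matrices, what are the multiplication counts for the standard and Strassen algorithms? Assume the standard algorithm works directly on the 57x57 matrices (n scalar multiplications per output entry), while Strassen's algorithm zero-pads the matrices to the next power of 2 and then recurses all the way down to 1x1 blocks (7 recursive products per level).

Matrix multiplication for 57x57 matrices:

Strassen's algorithm requires power-of-2 dimensions. Pad 57x57 to 64x64 (next power of 2).

Standard algorithm: 57^3 = 185193 multiplications
Strassen's algorithm: 7^(log2(64)) = 7^6 = 117649 multiplications
Savings: 185193 - 117649 = 67544 multiplications

Standard: 185193 multiplications (57^3). Strassen: 117649 multiplications (7^6, after padding to 64x64). Strassen reduces 8 recursive multiplications to 7 at each level.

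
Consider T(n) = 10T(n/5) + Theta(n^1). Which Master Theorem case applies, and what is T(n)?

Master Theorem for T(n) = 10T(n/5) + O(n^1):

a = 10, b = 5, c = 1
log_b(a) = log_5(10) = 1.4307

Case 1: c = 1 < log_5(10) = 1.4307
T(n) = O(n^(log_5 10))

For T(n) = 10T(n/5) + O(n^1): log_5(10) = 1.4307. This is Case 1 of the Master Theorem (c < log_b(a), work dominated by leaves), giving O(n^(log_5 10)).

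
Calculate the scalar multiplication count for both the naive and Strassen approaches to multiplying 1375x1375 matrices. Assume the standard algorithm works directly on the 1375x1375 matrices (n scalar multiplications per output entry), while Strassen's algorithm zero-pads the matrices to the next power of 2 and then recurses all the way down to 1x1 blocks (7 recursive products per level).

Matrix multiplication for 1375x1375 matrices:

Strassen's algorithm requires power-of-2 dimensions. Pad 1375x1375 to 2048x2048 (next power of 2).

Standard algorithm: 1375^3 = 2599609375 multiplications
Strassen's algorithm: 7^(log2(2048)) = 7^11 = 1977326743 multiplications
Savings: 2599609375 - 1977326743 = 622282632 multiplications

Standard: 2599609375 multiplications (1375^3). Strassen: 1977326743 multiplications (7^11, after padding to 2048x2048). Strassen reduces 8 recursive multiplications to 7 at each level.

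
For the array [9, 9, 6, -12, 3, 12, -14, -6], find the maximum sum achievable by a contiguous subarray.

Using Kadane's algorithm on [9, 9, 6, -12, 3, 12, -14, -6]:

Scanning through the array:
Position 1 (value 9): max_ending_here = 18, max_so_far = 18
Position 2 (value 6): max_ending_here = 24, max_so_far = 24
Position 3 (value -12): max_ending_here = 12, max_so_far = 24
Position 4 (value 3): max_ending_here = 15, max_so_far = 24
Position 5 (value 12): max_ending_here = 27, max_so_far = 27
Position 6 (value -14): max_ending_here = 13, max_so_far = 27
Position 7 (value -6): max_ending_here = 7, max_so_far = 27

Maximum subarray: [9, 9, 6, -12, 3, 12]
Maximum sum: 27

The maximum subarray is [9, 9, 6, -12, 3, 12] with sum 27. This subarray runs from index 0 to index 5.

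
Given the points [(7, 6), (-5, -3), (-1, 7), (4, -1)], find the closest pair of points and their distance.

Computing all pairwise distances among 4 points:

d((7, 6), (-5, -3)) = 15.0
d((7, 6), (-1, 7)) = 8.0623
d((7, 6), (4, -1)) = 7.6158 <-- minimum
d((-5, -3), (-1, 7)) = 10.7703
d((-5, -3), (4, -1)) = 9.2195
d((-1, 7), (4, -1)) = 9.434

Closest pair: (7, 6) and (4, -1) with distance 7.6158

The closest pair is (7, 6) and (4, -1) with Euclidean distance 7.6158. For 4 points, brute-force pairwise comparison is shown above. For large n, the divide-and-conquer algorithm (sort by x, recurse on halves, check the dividing strip) achieves O(n log n).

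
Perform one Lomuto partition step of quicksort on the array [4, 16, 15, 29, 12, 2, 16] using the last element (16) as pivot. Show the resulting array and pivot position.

Lomuto partition with pivot = 16:

Initial array: [4, 16, 15, 29, 12, 2, 16]

arr[0]=4 <= 16: swap with position 0, array becomes [4, 16, 15, 29, 12, 2, 16]
arr[1]=16 <= 16: swap with position 1, array becomes [4, 16, 15, 29, 12, 2, 16]
arr[2]=15 <= 16: swap with position 2, array becomes [4, 16, 15, 29, 12, 2, 16]
arr[3]=29 > 16: no swap
arr[4]=12 <= 16: swap with position 3, array becomes [4, 16, 15, 12, 29, 2, 16]
arr[5]=2 <= 16: swap with position 4, array becomes [4, 16, 15, 12, 2, 29, 16]

Place pivot at position 5: [4, 16, 15, 12, 2, 16, 29]
Pivot position: 5

After partitioning with pivot 16, the array becomes [4, 16, 15, 12, 2, 16, 29]. The pivot is placed at index 5. All elements to the left of the pivot are <= 16, and all elements to the right are > 16.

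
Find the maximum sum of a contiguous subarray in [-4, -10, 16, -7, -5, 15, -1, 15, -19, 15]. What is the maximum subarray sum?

Using Kadane's algorithm on [-4, -10, 16, -7, -5, 15, -1, 15, -19, 15]:

Scanning through the array:
Position 1 (value -10): max_ending_here = -10, max_so_far = -4
Position 2 (value 16): max_ending_here = 16, max_so_far = 16
Position 3 (value -7): max_ending_here = 9, max_so_far = 16
Position 4 (value -5): max_ending_here = 4, max_so_far = 16
Position 5 (value 15): max_ending_here = 19, max_so_far = 19
Position 6 (value -1): max_ending_here = 18, max_so_far = 19
Position 7 (value 15): max_ending_here = 33, max_so_far = 33
Position 8 (value -19): max_ending_here = 14, max_so_far = 33
Position 9 (value 15): max_ending_here = 29, max_so_far = 33

Maximum subarray: [16, -7, -5, 15, -1, 15]
Maximum sum: 33

The maximum subarray is [16, -7, -5, 15, -1, 15] with sum 33. This subarray runs from index 2 to index 7.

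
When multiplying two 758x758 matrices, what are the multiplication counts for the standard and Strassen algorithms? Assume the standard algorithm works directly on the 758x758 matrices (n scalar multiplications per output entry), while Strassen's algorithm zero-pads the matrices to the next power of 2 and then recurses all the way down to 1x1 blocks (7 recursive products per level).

Matrix multiplication for 758x758 matrices:

Strassen's algorithm requires power-of-2 dimensions. Pad 758x758 to 1024x1024 (next power of 2).

Standard algorithm: 758^3 = 435519512 multiplications
Strassen's algorithm: 7^(log2(1024)) = 7^10 = 282475249 multiplications
Savings: 435519512 - 282475249 = 153044263 multiplications

Standard: 435519512 multiplications (758^3). Strassen: 282475249 multiplications (7^10, after padding to 1024x1024). Strassen reduces 8 recursive multiplications to 7 at each level.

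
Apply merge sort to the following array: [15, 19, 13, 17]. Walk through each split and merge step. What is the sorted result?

Merge sort trace:

Split: [15, 19, 13, 17] -> [15, 19] and [13, 17]
  Split: [15, 19] -> [15] and [19]
  Merge: [15] + [19] -> [15, 19]
  Split: [13, 17] -> [13] and [17]
  Merge: [13] + [17] -> [13, 17]
Merge: [15, 19] + [13, 17] -> [13, 15, 17, 19]

Final sorted array: [13, 15, 17, 19]

The merge sort proceeds by recursively splitting the array and merging sorted halves.
After all merges, the sorted array is [13, 15, 17, 19].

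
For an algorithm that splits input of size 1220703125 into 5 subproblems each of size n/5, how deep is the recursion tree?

For divide and conquer with division factor 5:

Problem sizes at each level:
Level 0: 1220703125
Level 1: 244140625
Level 2: 48828125
Level 3: 9765625
Level 4: 1953125
Level 5: 390625
Level 6: 78125
Level 7: 15625
Level 8: 3125
Level 9: 625
Level 10: 125
Level 11: 25
Level 12: 5
Level 13: 1

The root is level 0 and the size-1 base case is level 13 (the tree spans levels 0 through 13, i.e. 14 levels counting the root), so the depth is the number of divisions: log_5(1220703125) = 13

The recursion tree depth is log_5(1220703125) = 13. At each level, the problem size is divided by 5, so it takes 13 divisions to reduce to a base case of size 1. The algorithm makes 5 recursive calls at each level.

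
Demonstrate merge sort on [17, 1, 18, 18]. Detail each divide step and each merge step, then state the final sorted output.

Merge sort trace:

Split: [17, 1, 18, 18] -> [17, 1] and [18, 18]
  Split: [17, 1] -> [17] and [1]
  Merge: [17] + [1] -> [1, 17]
  Split: [18, 18] -> [18] and [18]
  Merge: [18] + [18] -> [18, 18]
Merge: [1, 17] + [18, 18] -> [1, 17, 18, 18]

Final sorted array: [1, 17, 18, 18]

The merge sort proceeds by recursively splitting the array and merging sorted halves.
After all merges, the sorted array is [1, 17, 18, 18].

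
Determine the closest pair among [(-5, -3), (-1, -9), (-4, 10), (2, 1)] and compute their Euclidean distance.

Computing all pairwise distances among 4 points:

d((-5, -3), (-1, -9)) = 7.2111 <-- minimum
d((-5, -3), (-4, 10)) = 13.0384
d((-5, -3), (2, 1)) = 8.0623
d((-1, -9), (-4, 10)) = 19.2354
d((-1, -9), (2, 1)) = 10.4403
d((-4, 10), (2, 1)) = 10.8167

Closest pair: (-5, -3) and (-1, -9) with distance 7.2111

The closest pair is (-5, -3) and (-1, -9) with Euclidean distance 7.2111. For 4 points, brute-force pairwise comparison is shown above. For large n, the divide-and-conquer algorithm (sort by x, recurse on halves, check the dividing strip) achieves O(n log n).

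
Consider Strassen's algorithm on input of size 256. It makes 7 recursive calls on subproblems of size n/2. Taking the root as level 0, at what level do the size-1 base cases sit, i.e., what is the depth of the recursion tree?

For divide and conquer with division factor 2:

Problem sizes at each level:
Level 0: 256
Level 1: 128
Level 2: 64
Level 3: 32
Level 4: 16
Level 5: 8
Level 6: 4
Level 7: 2
Level 8: 1

The root is level 0 and the size-1 base case is level 8 (the tree spans levels 0 through 8, i.e. 9 levels counting the root), so the depth is the number of divisions: log_2(256) = 8

The recursion tree depth is log_2(256) = 8. At each level, the problem size is divided by 2, so it takes 8 divisions to reduce to a base case of size 1. The algorithm makes 7 recursive calls at each level.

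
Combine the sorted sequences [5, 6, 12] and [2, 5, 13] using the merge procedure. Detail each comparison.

Merging process:

Compare 5 vs 2: take 2 from right. Merged: [2]
Compare 5 vs 5: take 5 from left. Merged: [2, 5]
Compare 6 vs 5: take 5 from right. Merged: [2, 5, 5]
Compare 6 vs 13: take 6 from left. Merged: [2, 5, 5, 6]
Compare 12 vs 13: take 12 from left. Merged: [2, 5, 5, 6, 12]
Append remaining from right: [13]. Merged: [2, 5, 5, 6, 12, 13]

Final merged array: [2, 5, 5, 6, 12, 13]
Total comparisons: 5

The merged array is [2, 5, 5, 6, 12, 13], requiring 5 comparisons. The merge step runs in O(n) time where n is the total number of elements.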